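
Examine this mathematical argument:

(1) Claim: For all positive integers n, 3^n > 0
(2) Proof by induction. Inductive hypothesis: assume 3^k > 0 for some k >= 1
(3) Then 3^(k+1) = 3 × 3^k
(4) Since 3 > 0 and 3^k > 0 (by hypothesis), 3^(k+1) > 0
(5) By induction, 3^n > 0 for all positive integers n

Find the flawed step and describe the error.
Step 5: By induction, 3^n > 0 for all positive integers n

Step 5 concludes the proof by induction, but no base case was ever established. A valid induction proof requires: (1) a base case proving 3^1 > 0, and (2) an inductive step showing IF 3^k > 0 THEN 3^(k+1) > 0. Steps 2-4 correctly establish the inductive step, but without the base case the conclusion in step 5 does not follow.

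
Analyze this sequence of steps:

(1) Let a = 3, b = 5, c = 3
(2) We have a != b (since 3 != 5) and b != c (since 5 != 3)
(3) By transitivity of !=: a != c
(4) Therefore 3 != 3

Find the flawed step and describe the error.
Step 3: By transitivity of !=: a != c

Step 3 incorrectly applies transitivity to the '!=' relation. Transitivity states: if a R b and b R c, then a R c. However, '!=' is not transitive. Counterexample: 3 != 5 and 5 != 3, but 3 = 3 (both equal 3). Transitivity holds for relations like <, <=, =, but not for !=.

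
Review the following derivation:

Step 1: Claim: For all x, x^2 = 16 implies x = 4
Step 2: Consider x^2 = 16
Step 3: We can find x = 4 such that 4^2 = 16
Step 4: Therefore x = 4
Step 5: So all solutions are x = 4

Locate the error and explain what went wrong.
Step 4: Therefore x = 4

Step 4 incorrectly concludes that x = 4 is the only solution. The proof shows that x = 4 is A solution (existence), but does not show it is the ONLY solution (uniqueness). In fact, x = -4 is also a solution since (-4)^2 = 16. Finding one solution doesn't prove there are no others.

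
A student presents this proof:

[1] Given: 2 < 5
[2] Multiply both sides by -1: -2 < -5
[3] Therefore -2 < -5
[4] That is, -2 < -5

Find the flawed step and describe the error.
Step 2: Multiply both sides by -1: -2 < -5

Step 2 multiplies both sides by -1 but fails to reverse the inequality sign. When multiplying (or dividing) an inequality by a negative number, the direction must be reversed. Since 2 < 5, we should get -2 > -5, i.e., -2 > -5.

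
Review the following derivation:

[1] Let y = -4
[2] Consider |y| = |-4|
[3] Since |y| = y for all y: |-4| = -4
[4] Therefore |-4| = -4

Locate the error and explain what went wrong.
Step 3: Since |y| = y for all y: |-4| = -4

Step 3 incorrectly states that |y| = y for all y. The correct definition is |y| = y when y >= 0, and |y| = -y when y < 0. Since -4 < 0, we have |-4| = -(-4) = 4, not -4.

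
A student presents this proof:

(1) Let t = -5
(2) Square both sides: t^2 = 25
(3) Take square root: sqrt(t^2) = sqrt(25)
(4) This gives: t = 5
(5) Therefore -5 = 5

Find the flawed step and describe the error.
Step 4: This gives: t = 5

Step 4 incorrectly states that sqrt(t^2) = t. The correct identity is sqrt(t^2) = |t|. Since t = -5 < 0, we have sqrt(t^2) = |-5| = 5, not t = -5.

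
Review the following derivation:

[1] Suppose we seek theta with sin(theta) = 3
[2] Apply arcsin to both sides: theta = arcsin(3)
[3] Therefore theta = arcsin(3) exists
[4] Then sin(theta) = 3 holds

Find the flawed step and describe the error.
Step 2: Apply arcsin to both sides: theta = arcsin(3)

Step 2 applies arcsin to 3. However, arcsin(x) is only defined for x in [-1, 1] because sin(theta) can only produce values in that range. Since |3| > 1, arcsin(3) is undefined. There is no angle whose sine equals 3.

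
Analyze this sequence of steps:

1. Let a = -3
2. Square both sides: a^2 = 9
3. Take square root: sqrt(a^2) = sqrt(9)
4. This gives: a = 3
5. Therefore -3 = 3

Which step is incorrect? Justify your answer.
Step 4: This gives: a = 3

Step 4 incorrectly states that sqrt(a^2) = a. The correct identity is sqrt(a^2) = |a|. Since a = -3 < 0, we have sqrt(a^2) = |-3| = 3, not a = -3.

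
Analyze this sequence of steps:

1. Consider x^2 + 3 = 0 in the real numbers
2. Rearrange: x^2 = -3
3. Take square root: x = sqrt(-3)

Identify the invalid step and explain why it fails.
Step 3: Take square root: x = sqrt(-3)

Step 3 takes the square root of -3, which is negative. In the real number system, the square root of a negative number is undefined. The equation x^2 + 3 = 0 has no real solutions. Square roots of negative numbers only exist in the complex numbers.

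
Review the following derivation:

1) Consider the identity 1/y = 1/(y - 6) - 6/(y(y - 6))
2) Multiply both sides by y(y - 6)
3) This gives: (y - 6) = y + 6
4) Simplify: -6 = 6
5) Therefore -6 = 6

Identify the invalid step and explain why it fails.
Step 3: This gives: (y - 6) = y + 6

Step 3 makes a sign error when clearing denominators. Multiplying -6/(y(y - 6)) by y(y - 6) gives -6, not +6. The correct result is (y - 6) = y - 6, which is trivially true, not (y - 6) = y + 6. (Step 1 is a valid identity: 1/(y - 6) - 6/(y(y - 6)) = (y - 6)/(y(y - 6)) = 1/y.)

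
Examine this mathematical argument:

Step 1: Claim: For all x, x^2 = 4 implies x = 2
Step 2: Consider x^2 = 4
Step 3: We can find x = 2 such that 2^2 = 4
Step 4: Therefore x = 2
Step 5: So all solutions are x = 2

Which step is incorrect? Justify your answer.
Step 4: Therefore x = 2

Step 4 incorrectly concludes that x = 2 is the only solution. The proof shows that x = 2 is A solution (existence), but does not show it is the ONLY solution (uniqueness). In fact, x = -2 is also a solution since (-2)^2 = 4. Finding one solution doesn't prove there are no others.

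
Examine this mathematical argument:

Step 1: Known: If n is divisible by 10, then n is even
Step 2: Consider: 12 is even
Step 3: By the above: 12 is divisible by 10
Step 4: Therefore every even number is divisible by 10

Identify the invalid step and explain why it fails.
Step 3: By the above: 12 is divisible by 10

Step 3 commits the fallacy of affirming the consequent. The known fact 'divisible by 10 → even' does NOT imply 'even → divisible by 10'. That would be the converse, which is false. For example, 12 is even but 12 ÷ 10 = 1.20, which is not an integer.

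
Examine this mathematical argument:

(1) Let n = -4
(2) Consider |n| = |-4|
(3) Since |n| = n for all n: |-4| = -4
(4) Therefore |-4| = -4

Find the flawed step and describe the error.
Step 3: Since |n| = n for all n: |-4| = -4

Step 3 incorrectly states that |n| = n for all n. The correct definition is |n| = n when n >= 0, and |n| = -n when n < 0. Since -4 < 0, we have |-4| = -(-4) = 4, not -4.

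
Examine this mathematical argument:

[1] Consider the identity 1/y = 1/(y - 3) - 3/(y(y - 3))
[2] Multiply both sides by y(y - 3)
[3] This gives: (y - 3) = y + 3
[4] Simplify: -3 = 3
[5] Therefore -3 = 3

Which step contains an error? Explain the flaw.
Step 3: This gives: (y - 3) = y + 3

Step 3 makes a sign error when clearing denominators. Multiplying -3/(y(y - 3)) by y(y - 3) gives -3, not +3. The correct result is (y - 3) = y - 3, which is trivially true, not (y - 3) = y + 3. (Step 1 is a valid identity: 1/(y - 3) - 3/(y(y - 3)) = (y - 3)/(y(y - 3)) = 1/y.)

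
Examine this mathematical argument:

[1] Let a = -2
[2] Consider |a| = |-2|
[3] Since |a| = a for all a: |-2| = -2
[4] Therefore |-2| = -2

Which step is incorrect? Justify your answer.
Step 3: Since |a| = a for all a: |-2| = -2

Step 3 incorrectly states that |a| = a for all a. The correct definition is |a| = a when a >= 0, and |a| = -a when a < 0. Since -2 < 0, we have |-2| = -(-2) = 2, not -2.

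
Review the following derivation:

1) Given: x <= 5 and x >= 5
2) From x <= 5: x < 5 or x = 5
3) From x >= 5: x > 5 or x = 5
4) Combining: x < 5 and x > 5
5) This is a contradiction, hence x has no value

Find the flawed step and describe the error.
Step 4: Combining: x < 5 and x > 5

Step 4 incorrectly combines the conditions. From x <= 5 and x >= 5, the intersection is x = 5. The error treats the 'or' cases as 'and' requirements. The correct conclusion is that x = 5 is the unique solution, not that no solution exists.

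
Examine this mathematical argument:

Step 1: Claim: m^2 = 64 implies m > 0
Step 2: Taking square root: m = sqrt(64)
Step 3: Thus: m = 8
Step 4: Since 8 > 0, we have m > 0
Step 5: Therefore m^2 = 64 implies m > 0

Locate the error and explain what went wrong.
Step 2: Taking square root: m = sqrt(64)

Step 2 takes the square root and assumes the positive root only. The equation m^2 = 64 actually has two solutions: m = 8 and m = -8. The proof silently assumes m > 0 without justification, then uses this assumption to conclude m > 0, which is circular. The counterexample m = -8 shows the claim is false.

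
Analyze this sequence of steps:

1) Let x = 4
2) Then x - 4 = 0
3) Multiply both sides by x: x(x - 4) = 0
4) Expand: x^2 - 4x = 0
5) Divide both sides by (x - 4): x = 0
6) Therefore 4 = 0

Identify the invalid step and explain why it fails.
Step 5: Divide both sides by (x - 4): x = 0

Step 5 divides both sides by (x - 4). However, since x = 4, we have (x - 4) = 0. Division by zero is undefined, making this step invalid.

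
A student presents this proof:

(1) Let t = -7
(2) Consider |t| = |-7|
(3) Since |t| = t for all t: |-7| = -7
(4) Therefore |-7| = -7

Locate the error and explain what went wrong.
Step 3: Since |t| = t for all t: |-7| = -7

Step 3 incorrectly states that |t| = t for all t. The correct definition is |t| = t when t >= 0, and |t| = -t when t < 0. Since -7 < 0, we have |-7| = -(-7) = 7, not -7.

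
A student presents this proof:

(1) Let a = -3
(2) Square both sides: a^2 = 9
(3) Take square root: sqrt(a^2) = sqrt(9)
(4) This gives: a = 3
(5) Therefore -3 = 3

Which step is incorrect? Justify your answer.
Step 4: This gives: a = 3

Step 4 incorrectly states that sqrt(a^2) = a. The correct identity is sqrt(a^2) = |a|. Since a = -3 < 0, we have sqrt(a^2) = |-3| = 3, not a = -3.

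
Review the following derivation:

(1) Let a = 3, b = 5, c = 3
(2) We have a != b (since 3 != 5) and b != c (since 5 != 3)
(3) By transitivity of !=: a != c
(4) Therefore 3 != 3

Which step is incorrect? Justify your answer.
Step 3: By transitivity of !=: a != c

Step 3 incorrectly applies transitivity to the '!=' relation. Transitivity states: if a R b and b R c, then a R c. However, '!=' is not transitive. Counterexample: 3 != 5 and 5 != 3, but 3 = 3 (both equal 3). Transitivity holds for relations like <, <=, =, but not for !=.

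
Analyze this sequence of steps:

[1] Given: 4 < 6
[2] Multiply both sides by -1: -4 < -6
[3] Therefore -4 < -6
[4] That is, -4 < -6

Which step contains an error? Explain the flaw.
Step 2: Multiply both sides by -1: -4 < -6

Step 2 multiplies both sides by -1 but fails to reverse the inequality sign. When multiplying (or dividing) an inequality by a negative number, the direction must be reversed. Since 4 < 6, we should get -4 > -6, i.e., -4 > -6.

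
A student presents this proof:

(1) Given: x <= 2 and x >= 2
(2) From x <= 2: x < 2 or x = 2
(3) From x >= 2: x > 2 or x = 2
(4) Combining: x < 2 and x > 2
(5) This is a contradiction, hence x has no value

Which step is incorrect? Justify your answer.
Step 4: Combining: x < 2 and x > 2

Step 4 incorrectly combines the conditions. From x <= 2 and x >= 2, the intersection is x = 2. The error treats the 'or' cases as 'and' requirements. The correct conclusion is that x = 2 is the unique solution, not that no solution exists.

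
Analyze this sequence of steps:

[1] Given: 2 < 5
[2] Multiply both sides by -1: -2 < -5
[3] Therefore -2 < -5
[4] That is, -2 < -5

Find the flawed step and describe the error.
Step 2: Multiply both sides by -1: -2 < -5

Step 2 multiplies both sides by -1 but fails to reverse the inequality sign. When multiplying (or dividing) an inequality by a negative number, the direction must be reversed. Since 2 < 5, we should get -2 > -5, i.e., -2 > -5.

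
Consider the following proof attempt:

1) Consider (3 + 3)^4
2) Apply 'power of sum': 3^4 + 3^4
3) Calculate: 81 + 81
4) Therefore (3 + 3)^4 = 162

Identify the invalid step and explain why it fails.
Step 2: Apply 'power of sum': 3^4 + 3^4

Step 2 incorrectly applies a non-existent rule '(a+b)^n = a^n + b^n'. This is false in general. The correct expansion uses the binomial theorem. The actual value is (3 + 3)^4 = 6^4 = 1296, not 162.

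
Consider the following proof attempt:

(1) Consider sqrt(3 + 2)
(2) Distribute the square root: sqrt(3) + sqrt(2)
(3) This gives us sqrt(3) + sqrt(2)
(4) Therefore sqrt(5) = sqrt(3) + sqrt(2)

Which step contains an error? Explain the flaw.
Step 2: Distribute the square root: sqrt(3) + sqrt(2)

Step 2 incorrectly 'distributes' the square root over addition. The square root function does not distribute: sqrt(a + b) ≠ sqrt(a) + sqrt(b). In fact, sqrt(3 + 2) = sqrt(5) ≈ 2.2361, while sqrt(3) + sqrt(2) ≈ 3.1463.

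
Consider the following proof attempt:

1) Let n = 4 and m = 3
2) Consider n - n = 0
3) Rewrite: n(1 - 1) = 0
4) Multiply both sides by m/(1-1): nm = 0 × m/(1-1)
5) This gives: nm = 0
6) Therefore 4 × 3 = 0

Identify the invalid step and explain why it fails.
Step 4: Multiply both sides by m/(1-1): nm = 0 × m/(1-1)

Step 4 multiplies both sides by m/(1-1). However, 1-1 = 0, so this is multiplication by m/0, which is undefined. We cannot multiply by an undefined expression.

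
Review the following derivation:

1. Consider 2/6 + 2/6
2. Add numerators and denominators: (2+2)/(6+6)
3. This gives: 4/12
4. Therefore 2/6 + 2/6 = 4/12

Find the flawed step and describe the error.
Step 2: Add numerators and denominators: (2+2)/(6+6)

Step 2 incorrectly adds fractions by separately adding numerators and denominators. This is wrong. The correct method requires a common denominator: 2/6 + 2/6 = (2×6 + 2×6)/(6×6) = 24/36 = 2/3. The method used gives 4/12, which is different.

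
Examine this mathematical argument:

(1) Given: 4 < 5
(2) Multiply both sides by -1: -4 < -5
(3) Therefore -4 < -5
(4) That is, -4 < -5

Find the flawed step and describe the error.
Step 2: Multiply both sides by -1: -4 < -5

Step 2 multiplies both sides by -1 but fails to reverse the inequality sign. When multiplying (or dividing) an inequality by a negative number, the direction must be reversed. Since 4 < 5, we should get -4 > -5, i.e., -4 > -5.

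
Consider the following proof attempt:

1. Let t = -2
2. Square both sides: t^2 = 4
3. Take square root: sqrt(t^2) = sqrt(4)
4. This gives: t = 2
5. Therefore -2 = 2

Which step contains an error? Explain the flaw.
Step 4: This gives: t = 2

Step 4 incorrectly states that sqrt(t^2) = t. The correct identity is sqrt(t^2) = |t|. Since t = -2 < 0, we have sqrt(t^2) = |-2| = 2, not t = -2.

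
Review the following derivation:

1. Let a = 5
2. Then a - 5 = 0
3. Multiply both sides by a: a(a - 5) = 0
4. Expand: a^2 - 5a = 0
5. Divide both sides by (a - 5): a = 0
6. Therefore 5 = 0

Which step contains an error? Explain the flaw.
Step 5: Divide both sides by (a - 5): a = 0

Step 5 divides both sides by (a - 5). However, since a = 5, we have (a - 5) = 0. Division by zero is undefined, making this step invalid.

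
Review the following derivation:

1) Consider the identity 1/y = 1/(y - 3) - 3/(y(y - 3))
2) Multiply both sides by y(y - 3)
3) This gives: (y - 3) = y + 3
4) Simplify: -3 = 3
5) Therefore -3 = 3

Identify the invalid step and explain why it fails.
Step 3: This gives: (y - 3) = y + 3

Step 3 makes a sign error when clearing denominators. Multiplying -3/(y(y - 3)) by y(y - 3) gives -3, not +3. The correct result is (y - 3) = y - 3, which is trivially true, not (y - 3) = y + 3. (Step 1 is a valid identity: 1/(y - 3) - 3/(y(y - 3)) = (y - 3)/(y(y - 3)) = 1/y.)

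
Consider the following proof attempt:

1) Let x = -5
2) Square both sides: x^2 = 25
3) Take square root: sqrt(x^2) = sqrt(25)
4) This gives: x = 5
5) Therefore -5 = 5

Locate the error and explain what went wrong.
Step 4: This gives: x = 5

Step 4 incorrectly states that sqrt(x^2) = x. The correct identity is sqrt(x^2) = |x|. Since x = -5 < 0, we have sqrt(x^2) = |-5| = 5, not x = -5.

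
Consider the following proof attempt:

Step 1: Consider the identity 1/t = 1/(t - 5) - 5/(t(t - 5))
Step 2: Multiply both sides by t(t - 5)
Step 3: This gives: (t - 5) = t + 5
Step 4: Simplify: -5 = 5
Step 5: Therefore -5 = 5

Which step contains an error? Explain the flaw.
Step 3: This gives: (t - 5) = t + 5

Step 3 makes a sign error when clearing denominators. Multiplying -5/(t(t - 5)) by t(t - 5) gives -5, not +5. The correct result is (t - 5) = t - 5, which is trivially true, not (t - 5) = t + 5. (Step 1 is a valid identity: 1/(t - 5) - 5/(t(t - 5)) = (t - 5)/(t(t - 5)) = 1/t.)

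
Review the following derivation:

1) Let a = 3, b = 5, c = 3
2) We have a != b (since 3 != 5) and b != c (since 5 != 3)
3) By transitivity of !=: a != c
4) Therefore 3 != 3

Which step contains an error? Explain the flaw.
Step 3: By transitivity of !=: a != c

Step 3 incorrectly applies transitivity to the '!=' relation. Transitivity states: if a R b and b R c, then a R c. However, '!=' is not transitive. Counterexample: 3 != 5 and 5 != 3, but 3 = 3 (both equal 3). Transitivity holds for relations like <, <=, =, but not for !=.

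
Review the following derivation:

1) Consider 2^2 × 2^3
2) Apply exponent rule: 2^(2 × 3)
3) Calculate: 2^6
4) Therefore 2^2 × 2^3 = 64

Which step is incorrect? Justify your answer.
Step 2: Apply exponent rule: 2^(2 × 3)

Step 2 incorrectly states that a^b × a^c = a^(b×c). The correct rule is a^b × a^c = a^(b+c). The actual value is 2^2 × 2^3 = 2^5 = 32, not 2^6 = 64.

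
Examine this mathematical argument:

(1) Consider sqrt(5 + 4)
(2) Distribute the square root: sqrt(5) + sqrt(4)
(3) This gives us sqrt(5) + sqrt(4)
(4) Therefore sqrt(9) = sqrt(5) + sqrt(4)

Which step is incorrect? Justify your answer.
Step 2: Distribute the square root: sqrt(5) + sqrt(4)

Step 2 incorrectly 'distributes' the square root over addition. The square root function does not distribute: sqrt(a + b) ≠ sqrt(a) + sqrt(b). In fact, sqrt(5 + 4) = sqrt(9) ≈ 3.0000, while sqrt(5) + sqrt(4) ≈ 4.2361.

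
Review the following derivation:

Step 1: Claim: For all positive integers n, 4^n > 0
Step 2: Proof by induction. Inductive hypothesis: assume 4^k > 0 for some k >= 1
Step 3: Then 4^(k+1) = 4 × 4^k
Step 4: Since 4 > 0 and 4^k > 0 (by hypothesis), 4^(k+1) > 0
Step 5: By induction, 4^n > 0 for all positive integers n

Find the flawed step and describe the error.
Step 5: By induction, 4^n > 0 for all positive integers n

Step 5 concludes the proof by induction, but no base case was ever established. A valid induction proof requires: (1) a base case proving 4^1 > 0, and (2) an inductive step showing IF 4^k > 0 THEN 4^(k+1) > 0. Steps 2-4 correctly establish the inductive step, but without the base case the conclusion in step 5 does not follow.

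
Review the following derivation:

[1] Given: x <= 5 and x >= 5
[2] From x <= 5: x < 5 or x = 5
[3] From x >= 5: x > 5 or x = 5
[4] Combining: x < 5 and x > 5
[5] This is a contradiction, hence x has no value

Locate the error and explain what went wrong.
Step 4: Combining: x < 5 and x > 5

Step 4 incorrectly combines the conditions. From x <= 5 and x >= 5, the intersection is x = 5. The error treats the 'or' cases as 'and' requirements. The correct conclusion is that x = 5 is the unique solution, not that no solution exists.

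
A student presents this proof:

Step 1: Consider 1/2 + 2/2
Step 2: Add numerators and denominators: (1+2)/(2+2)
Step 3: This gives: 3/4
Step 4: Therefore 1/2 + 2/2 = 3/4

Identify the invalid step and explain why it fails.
Step 2: Add numerators and denominators: (1+2)/(2+2)

Step 2 incorrectly adds fractions by separately adding numerators and denominators. This is wrong. The correct method requires a common denominator: 1/2 + 2/2 = (1×2 + 2×2)/(2×2) = 6/4 = 3/2. The method used gives 3/4, which is different.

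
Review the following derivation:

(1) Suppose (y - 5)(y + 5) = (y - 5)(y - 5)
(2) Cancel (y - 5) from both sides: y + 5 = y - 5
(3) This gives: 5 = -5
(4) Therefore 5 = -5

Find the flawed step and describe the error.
Step 2: Cancel (y - 5) from both sides: y + 5 = y - 5

Step 2 cancels (y - 5) from both sides. This is only valid if (y - 5) ≠ 0, i.e., y ≠ 5. When y = 5, both sides equal zero regardless of the other factors. The correct approach requires considering y = 5 as a separate case.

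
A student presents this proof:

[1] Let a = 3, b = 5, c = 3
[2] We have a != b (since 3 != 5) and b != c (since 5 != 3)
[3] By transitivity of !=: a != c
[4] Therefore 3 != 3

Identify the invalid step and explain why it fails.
Step 3: By transitivity of !=: a != c

Step 3 incorrectly applies transitivity to the '!=' relation. Transitivity states: if a R b and b R c, then a R c. However, '!=' is not transitive. Counterexample: 3 != 5 and 5 != 3, but 3 = 3 (both equal 3). Transitivity holds for relations like <, <=, =, but not for !=.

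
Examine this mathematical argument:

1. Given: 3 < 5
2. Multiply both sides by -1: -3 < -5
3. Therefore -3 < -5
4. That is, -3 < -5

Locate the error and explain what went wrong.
Step 2: Multiply both sides by -1: -3 < -5

Step 2 multiplies both sides by -1 but fails to reverse the inequality sign. When multiplying (or dividing) an inequality by a negative number, the direction must be reversed. Since 3 < 5, we should get -3 > -5, i.e., -3 > -5.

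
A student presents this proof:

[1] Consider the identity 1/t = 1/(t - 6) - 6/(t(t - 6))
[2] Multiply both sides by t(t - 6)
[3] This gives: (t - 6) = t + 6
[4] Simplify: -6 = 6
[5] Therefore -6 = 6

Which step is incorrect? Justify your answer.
Step 3: This gives: (t - 6) = t + 6

Step 3 makes a sign error when clearing denominators. Multiplying -6/(t(t - 6)) by t(t - 6) gives -6, not +6. The correct result is (t - 6) = t - 6, which is trivially true, not (t - 6) = t + 6. (Step 1 is a valid identity: 1/(t - 6) - 6/(t(t - 6)) = (t - 6)/(t(t - 6)) = 1/t.)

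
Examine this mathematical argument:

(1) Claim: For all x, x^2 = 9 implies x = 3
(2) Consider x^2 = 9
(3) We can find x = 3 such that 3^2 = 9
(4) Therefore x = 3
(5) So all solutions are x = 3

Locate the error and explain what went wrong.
Step 4: Therefore x = 3

Step 4 incorrectly concludes that x = 3 is the only solution. The proof shows that x = 3 is A solution (existence), but does not show it is the ONLY solution (uniqueness). In fact, x = -3 is also a solution since (-3)^2 = 9. Finding one solution doesn't prove there are no others.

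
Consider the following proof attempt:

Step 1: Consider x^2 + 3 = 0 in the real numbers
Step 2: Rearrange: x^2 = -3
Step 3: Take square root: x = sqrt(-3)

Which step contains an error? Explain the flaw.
Step 3: Take square root: x = sqrt(-3)

Step 3 takes the square root of -3, which is negative. In the real number system, the square root of a negative number is undefined. The equation x^2 + 3 = 0 has no real solutions. Square roots of negative numbers only exist in the complex numbers.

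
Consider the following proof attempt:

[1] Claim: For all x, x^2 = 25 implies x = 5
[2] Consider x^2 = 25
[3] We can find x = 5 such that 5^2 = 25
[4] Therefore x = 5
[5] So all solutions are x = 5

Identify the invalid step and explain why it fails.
Step 4: Therefore x = 5

Step 4 incorrectly concludes that x = 5 is the only solution. The proof shows that x = 5 is A solution (existence), but does not show it is the ONLY solution (uniqueness). In fact, x = -5 is also a solution since (-5)^2 = 25. Finding one solution doesn't prove there are no others.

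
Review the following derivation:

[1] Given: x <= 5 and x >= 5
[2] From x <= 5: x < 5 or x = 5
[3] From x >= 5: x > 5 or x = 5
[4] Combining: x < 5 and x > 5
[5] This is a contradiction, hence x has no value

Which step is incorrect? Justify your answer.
Step 4: Combining: x < 5 and x > 5

Step 4 incorrectly combines the conditions. From x <= 5 and x >= 5, the intersection is x = 5. The error treats the 'or' cases as 'and' requirements. The correct conclusion is that x = 5 is the unique solution, not that no solution exists.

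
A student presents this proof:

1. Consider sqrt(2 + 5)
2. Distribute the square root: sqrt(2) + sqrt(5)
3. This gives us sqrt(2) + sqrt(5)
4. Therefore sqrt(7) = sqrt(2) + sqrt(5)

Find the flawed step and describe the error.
Step 2: Distribute the square root: sqrt(2) + sqrt(5)

Step 2 incorrectly 'distributes' the square root over addition. The square root function does not distribute: sqrt(a + b) ≠ sqrt(a) + sqrt(b). In fact, sqrt(2 + 5) = sqrt(7) ≈ 2.6458, while sqrt(2) + sqrt(5) ≈ 3.6503.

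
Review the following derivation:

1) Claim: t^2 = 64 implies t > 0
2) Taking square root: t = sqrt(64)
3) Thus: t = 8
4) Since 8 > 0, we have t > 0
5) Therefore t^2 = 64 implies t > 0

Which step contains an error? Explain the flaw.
Step 2: Taking square root: t = sqrt(64)

Step 2 takes the square root and assumes the positive root only. The equation t^2 = 64 actually has two solutions: t = 8 and t = -8. The proof silently assumes t > 0 without justification, then uses this assumption to conclude t > 0, which is circular. The counterexample t = -8 shows the claim is false.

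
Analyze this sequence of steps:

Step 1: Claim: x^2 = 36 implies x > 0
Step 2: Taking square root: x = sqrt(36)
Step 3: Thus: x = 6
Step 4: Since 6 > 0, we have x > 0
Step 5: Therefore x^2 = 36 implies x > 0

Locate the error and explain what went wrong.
Step 2: Taking square root: x = sqrt(36)

Step 2 takes the square root and assumes the positive root only. The equation x^2 = 36 actually has two solutions: x = 6 and x = -6. The proof silently assumes x > 0 without justification, then uses this assumption to conclude x > 0, which is circular. The counterexample x = -6 shows the claim is false.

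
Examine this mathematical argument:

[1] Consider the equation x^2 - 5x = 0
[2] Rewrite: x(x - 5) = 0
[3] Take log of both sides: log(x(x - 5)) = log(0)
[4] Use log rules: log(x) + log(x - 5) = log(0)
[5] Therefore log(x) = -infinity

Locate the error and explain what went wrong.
Step 3: Take log of both sides: log(x(x - 5)) = log(0)

Step 3 takes the logarithm of both sides, resulting in log(0) on the right side. The logarithm is only defined for positive numbers; log(0) is undefined (approaches negative infinity). This operation is invalid.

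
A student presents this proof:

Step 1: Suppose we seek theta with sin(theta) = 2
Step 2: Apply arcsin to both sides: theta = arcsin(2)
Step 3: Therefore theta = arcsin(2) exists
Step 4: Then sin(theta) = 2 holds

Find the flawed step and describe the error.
Step 2: Apply arcsin to both sides: theta = arcsin(2)

Step 2 applies arcsin to 2. However, arcsin(x) is only defined for x in [-1, 1] because sin(theta) can only produce values in that range. Since |2| > 1, arcsin(2) is undefined. There is no angle whose sine equals 2.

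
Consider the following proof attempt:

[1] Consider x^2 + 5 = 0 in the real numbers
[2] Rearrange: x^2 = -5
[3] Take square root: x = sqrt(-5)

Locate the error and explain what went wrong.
Step 3: Take square root: x = sqrt(-5)

Step 3 takes the square root of -5, which is negative. In the real number system, the square root of a negative number is undefined. The equation x^2 + 5 = 0 has no real solutions. Square roots of negative numbers only exist in the complex numbers.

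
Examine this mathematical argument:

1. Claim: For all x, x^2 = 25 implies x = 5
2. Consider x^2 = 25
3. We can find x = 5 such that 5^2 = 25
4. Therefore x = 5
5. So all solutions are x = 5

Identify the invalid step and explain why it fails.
Step 4: Therefore x = 5

Step 4 incorrectly concludes that x = 5 is the only solution. The proof shows that x = 5 is A solution (existence), but does not show it is the ONLY solution (uniqueness). In fact, x = -5 is also a solution since (-5)^2 = 25. Finding one solution doesn't prove there are no others.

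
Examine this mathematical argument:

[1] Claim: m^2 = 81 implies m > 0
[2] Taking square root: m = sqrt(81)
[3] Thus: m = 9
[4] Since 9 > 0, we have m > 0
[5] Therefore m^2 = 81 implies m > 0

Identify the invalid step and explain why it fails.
Step 2: Taking square root: m = sqrt(81)

Step 2 takes the square root and assumes the positive root only. The equation m^2 = 81 actually has two solutions: m = 9 and m = -9. The proof silently assumes m > 0 without justification, then uses this assumption to conclude m > 0, which is circular. The counterexample m = -9 shows the claim is false.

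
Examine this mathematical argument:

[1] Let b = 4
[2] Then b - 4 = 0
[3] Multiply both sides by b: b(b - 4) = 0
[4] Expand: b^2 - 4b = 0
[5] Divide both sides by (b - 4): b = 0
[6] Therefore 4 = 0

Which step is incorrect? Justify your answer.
Step 5: Divide both sides by (b - 4): b = 0

Step 5 divides both sides by (b - 4). However, since b = 4, we have (b - 4) = 0. Division by zero is undefined, making this step invalid.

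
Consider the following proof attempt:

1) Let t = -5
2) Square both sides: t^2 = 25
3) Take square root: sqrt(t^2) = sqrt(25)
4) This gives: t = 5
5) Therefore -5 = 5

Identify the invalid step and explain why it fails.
Step 4: This gives: t = 5

Step 4 incorrectly states that sqrt(t^2) = t. The correct identity is sqrt(t^2) = |t|. Since t = -5 < 0, we have sqrt(t^2) = |-5| = 5, not t = -5.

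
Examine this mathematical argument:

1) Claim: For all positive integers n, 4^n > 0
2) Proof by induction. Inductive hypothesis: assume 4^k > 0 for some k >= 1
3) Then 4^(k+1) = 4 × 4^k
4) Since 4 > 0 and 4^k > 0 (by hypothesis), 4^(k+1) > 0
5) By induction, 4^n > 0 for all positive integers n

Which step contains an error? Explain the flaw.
Step 5: By induction, 4^n > 0 for all positive integers n

Step 5 concludes the proof by induction, but no base case was ever established. A valid induction proof requires: (1) a base case proving 4^1 > 0, and (2) an inductive step showing IF 4^k > 0 THEN 4^(k+1) > 0. Steps 2-4 correctly establish the inductive step, but without the base case the conclusion in step 5 does not follow.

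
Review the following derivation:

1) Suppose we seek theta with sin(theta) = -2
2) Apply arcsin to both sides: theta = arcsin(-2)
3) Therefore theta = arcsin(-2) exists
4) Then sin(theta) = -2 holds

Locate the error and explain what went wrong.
Step 2: Apply arcsin to both sides: theta = arcsin(-2)

Step 2 applies arcsin to -2. However, arcsin(x) is only defined for x in [-1, 1] because sin(theta) can only produce values in that range. Since |-2| > 1, arcsin(-2) is undefined. There is no angle whose sine equals -2.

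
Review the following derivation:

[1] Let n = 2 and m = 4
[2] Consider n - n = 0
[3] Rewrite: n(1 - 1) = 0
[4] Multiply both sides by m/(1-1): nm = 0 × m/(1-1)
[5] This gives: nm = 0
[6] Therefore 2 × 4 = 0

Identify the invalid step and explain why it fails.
Step 4: Multiply both sides by m/(1-1): nm = 0 × m/(1-1)

Step 4 multiplies both sides by m/(1-1). However, 1-1 = 0, so this is multiplication by m/0, which is undefined. We cannot multiply by an undefined expression.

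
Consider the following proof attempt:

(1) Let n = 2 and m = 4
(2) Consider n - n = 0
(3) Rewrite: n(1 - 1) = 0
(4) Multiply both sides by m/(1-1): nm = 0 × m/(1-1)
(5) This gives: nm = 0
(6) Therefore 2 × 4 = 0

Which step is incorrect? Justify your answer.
Step 4: Multiply both sides by m/(1-1): nm = 0 × m/(1-1)

Step 4 multiplies both sides by m/(1-1). However, 1-1 = 0, so this is multiplication by m/0, which is undefined. We cannot multiply by an undefined expression.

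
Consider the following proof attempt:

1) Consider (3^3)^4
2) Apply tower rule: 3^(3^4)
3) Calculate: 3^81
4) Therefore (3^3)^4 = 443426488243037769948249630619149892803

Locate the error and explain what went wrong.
Step 2: Apply tower rule: 3^(3^4)

Step 2 incorrectly states that (a^b)^c = a^(b^c). The correct rule is (a^b)^c = a^(b×c). The actual value is (3^3)^4 = 3^12 = 531441, not 3^81 = 443426488243037769948249630619149892803.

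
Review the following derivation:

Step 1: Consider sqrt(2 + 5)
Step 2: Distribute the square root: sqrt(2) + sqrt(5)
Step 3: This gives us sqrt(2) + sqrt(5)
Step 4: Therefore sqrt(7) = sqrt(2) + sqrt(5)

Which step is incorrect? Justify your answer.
Step 2: Distribute the square root: sqrt(2) + sqrt(5)

Step 2 incorrectly 'distributes' the square root over addition. The square root function does not distribute: sqrt(a + b) ≠ sqrt(a) + sqrt(b). In fact, sqrt(2 + 5) = sqrt(7) ≈ 2.6458, while sqrt(2) + sqrt(5) ≈ 3.6503.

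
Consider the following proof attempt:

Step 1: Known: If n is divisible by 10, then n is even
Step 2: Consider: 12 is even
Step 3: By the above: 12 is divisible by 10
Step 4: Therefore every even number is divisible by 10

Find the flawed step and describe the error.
Step 3: By the above: 12 is divisible by 10

Step 3 commits the fallacy of affirming the consequent. The known fact 'divisible by 10 → even' does NOT imply 'even → divisible by 10'. That would be the converse, which is false. For example, 12 is even but 12 ÷ 10 = 1.20, which is not an integer.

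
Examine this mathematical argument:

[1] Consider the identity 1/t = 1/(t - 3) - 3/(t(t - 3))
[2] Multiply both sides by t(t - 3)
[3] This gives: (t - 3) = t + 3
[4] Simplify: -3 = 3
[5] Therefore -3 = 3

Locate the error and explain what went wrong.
Step 3: This gives: (t - 3) = t + 3

Step 3 makes a sign error when clearing denominators. Multiplying -3/(t(t - 3)) by t(t - 3) gives -3, not +3. The correct result is (t - 3) = t - 3, which is trivially true, not (t - 3) = t + 3. (Step 1 is a valid identity: 1/(t - 3) - 3/(t(t - 3)) = (t - 3)/(t(t - 3)) = 1/t.)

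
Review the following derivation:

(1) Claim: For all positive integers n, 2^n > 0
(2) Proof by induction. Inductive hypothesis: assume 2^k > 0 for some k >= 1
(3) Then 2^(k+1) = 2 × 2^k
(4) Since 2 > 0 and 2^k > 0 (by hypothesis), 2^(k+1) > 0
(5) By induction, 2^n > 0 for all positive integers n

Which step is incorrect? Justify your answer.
Step 5: By induction, 2^n > 0 for all positive integers n

Step 5 concludes the proof by induction, but no base case was ever established. A valid induction proof requires: (1) a base case proving 2^1 > 0, and (2) an inductive step showing IF 2^k > 0 THEN 2^(k+1) > 0. Steps 2-4 correctly establish the inductive step, but without the base case the conclusion in step 5 does not follow.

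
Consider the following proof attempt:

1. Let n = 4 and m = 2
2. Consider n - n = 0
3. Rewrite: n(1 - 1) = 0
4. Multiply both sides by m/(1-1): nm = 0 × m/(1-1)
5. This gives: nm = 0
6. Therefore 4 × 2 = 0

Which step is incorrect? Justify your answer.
Step 4: Multiply both sides by m/(1-1): nm = 0 × m/(1-1)

Step 4 multiplies both sides by m/(1-1). However, 1-1 = 0, so this is multiplication by m/0, which is undefined. We cannot multiply by an undefined expression.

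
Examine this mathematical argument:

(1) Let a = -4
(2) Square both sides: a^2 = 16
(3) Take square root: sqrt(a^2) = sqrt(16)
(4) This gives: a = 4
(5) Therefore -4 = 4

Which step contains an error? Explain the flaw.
Step 4: This gives: a = 4

Step 4 incorrectly states that sqrt(a^2) = a. The correct identity is sqrt(a^2) = |a|. Since a = -4 < 0, we have sqrt(a^2) = |-4| = 4, not a = -4.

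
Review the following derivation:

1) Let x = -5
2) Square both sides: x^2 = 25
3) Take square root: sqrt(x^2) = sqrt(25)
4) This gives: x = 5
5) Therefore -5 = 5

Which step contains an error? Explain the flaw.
Step 4: This gives: x = 5

Step 4 incorrectly states that sqrt(x^2) = x. The correct identity is sqrt(x^2) = |x|. Since x = -5 < 0, we have sqrt(x^2) = |-5| = 5, not x = -5.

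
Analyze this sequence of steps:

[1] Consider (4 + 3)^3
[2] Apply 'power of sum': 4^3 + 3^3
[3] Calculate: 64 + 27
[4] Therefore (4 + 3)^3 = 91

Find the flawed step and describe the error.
Step 2: Apply 'power of sum': 4^3 + 3^3

Step 2 incorrectly applies a non-existent rule '(a+b)^n = a^n + b^n'. This is false in general. The correct expansion uses the binomial theorem. The actual value is (4 + 3)^3 = 7^3 = 343, not 91.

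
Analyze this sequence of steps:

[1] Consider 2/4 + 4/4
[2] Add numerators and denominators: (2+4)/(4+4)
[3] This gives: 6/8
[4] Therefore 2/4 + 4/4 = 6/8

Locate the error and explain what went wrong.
Step 2: Add numerators and denominators: (2+4)/(4+4)

Step 2 incorrectly adds fractions by separately adding numerators and denominators. This is wrong. The correct method requires a common denominator: 2/4 + 4/4 = (2×4 + 4×4)/(4×4) = 24/16 = 3/2. The method used gives 6/8, which is different.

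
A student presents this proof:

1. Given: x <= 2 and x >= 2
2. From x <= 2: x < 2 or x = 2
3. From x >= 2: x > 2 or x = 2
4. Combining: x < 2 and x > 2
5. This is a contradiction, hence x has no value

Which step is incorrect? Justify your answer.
Step 4: Combining: x < 2 and x > 2

Step 4 incorrectly combines the conditions. From x <= 2 and x >= 2, the intersection is x = 2. The error treats the 'or' cases as 'and' requirements. The correct conclusion is that x = 2 is the unique solution, not that no solution exists.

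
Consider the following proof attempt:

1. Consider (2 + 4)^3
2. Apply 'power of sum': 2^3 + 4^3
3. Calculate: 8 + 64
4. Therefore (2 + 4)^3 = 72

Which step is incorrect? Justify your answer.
Step 2: Apply 'power of sum': 2^3 + 4^3

Step 2 incorrectly applies a non-existent rule '(a+b)^n = a^n + b^n'. This is false in general. The correct expansion uses the binomial theorem. The actual value is (2 + 4)^3 = 6^3 = 216, not 72.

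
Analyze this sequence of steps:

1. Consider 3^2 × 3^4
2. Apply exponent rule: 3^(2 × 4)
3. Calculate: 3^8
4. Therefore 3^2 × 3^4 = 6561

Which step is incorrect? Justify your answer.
Step 2: Apply exponent rule: 3^(2 × 4)

Step 2 incorrectly states that a^b × a^c = a^(b×c). The correct rule is a^b × a^c = a^(b+c). The actual value is 3^2 × 3^4 = 3^6 = 729, not 3^8 = 6561.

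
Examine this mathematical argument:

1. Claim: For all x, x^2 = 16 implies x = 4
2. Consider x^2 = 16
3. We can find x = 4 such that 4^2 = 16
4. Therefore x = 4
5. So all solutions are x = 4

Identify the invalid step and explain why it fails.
Step 4: Therefore x = 4

Step 4 incorrectly concludes that x = 4 is the only solution. The proof shows that x = 4 is A solution (existence), but does not show it is the ONLY solution (uniqueness). In fact, x = -4 is also a solution since (-4)^2 = 16. Finding one solution doesn't prove there are no others.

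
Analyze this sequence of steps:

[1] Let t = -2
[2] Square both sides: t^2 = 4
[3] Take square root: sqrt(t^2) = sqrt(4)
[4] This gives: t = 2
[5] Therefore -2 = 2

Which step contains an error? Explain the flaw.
Step 4: This gives: t = 2

Step 4 incorrectly states that sqrt(t^2) = t. The correct identity is sqrt(t^2) = |t|. Since t = -2 < 0, we have sqrt(t^2) = |-2| = 2, not t = -2.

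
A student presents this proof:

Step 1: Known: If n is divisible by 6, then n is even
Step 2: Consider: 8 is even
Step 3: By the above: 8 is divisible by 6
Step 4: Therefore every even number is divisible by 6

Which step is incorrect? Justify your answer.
Step 3: By the above: 8 is divisible by 6

Step 3 commits the fallacy of affirming the consequent. The known fact 'divisible by 6 → even' does NOT imply 'even → divisible by 6'. That would be the converse, which is false. For example, 8 is even but 8 ÷ 6 = 1.33, which is not an integer.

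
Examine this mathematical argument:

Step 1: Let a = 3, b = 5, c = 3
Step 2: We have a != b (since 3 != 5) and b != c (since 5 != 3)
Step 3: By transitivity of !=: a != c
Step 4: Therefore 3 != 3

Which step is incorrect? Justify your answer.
Step 3: By transitivity of !=: a != c

Step 3 incorrectly applies transitivity to the '!=' relation. Transitivity states: if a R b and b R c, then a R c. However, '!=' is not transitive. Counterexample: 3 != 5 and 5 != 3, but 3 = 3 (both equal 3). Transitivity holds for relations like <, <=, =, but not for !=.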